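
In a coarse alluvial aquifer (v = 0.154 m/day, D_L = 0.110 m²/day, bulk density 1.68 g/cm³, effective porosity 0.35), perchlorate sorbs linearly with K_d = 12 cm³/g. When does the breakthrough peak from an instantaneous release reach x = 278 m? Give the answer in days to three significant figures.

Retardation factor R = 1 + ρ_b·K_d/n = 1 + 1.68 × 12/0.35 = 58.60.
Sorption retards both mechanisms: v_R = v/R = 0.002628 m/day, D_R = D/R = 0.001877 m²/day.
Peak time from v_R²t² + 2D_R t − x² = 0: t = (√(D_R² + v_R²x²) − D_R)/v_R².
√(D_R² + v_R²x²) = √(0.001877² + 0.002628² × 278²) = 0.7306; v_R² = 6.906e-06.
t = (0.7306 − 0.001877)/6.906e-06 = 106000 days.

106000 days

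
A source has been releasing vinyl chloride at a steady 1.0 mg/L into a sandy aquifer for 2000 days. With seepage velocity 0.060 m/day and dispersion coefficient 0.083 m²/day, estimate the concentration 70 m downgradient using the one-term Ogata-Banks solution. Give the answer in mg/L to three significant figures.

For a continuous step input, C/C₀ ≈ ½·erfc((x−vt)/(2√(Dt))).
vt = 0.060 × 2000 = 120 m and 2√(Dt) = 2√(0.083 × 2000) = 25.77 m.
Argument (x−vt)/(2√(Dt)) = (70 − 120)/25.77 = -1.940; ½·erfc(-1.940) = 0.9970.
C = 1.0 × 0.9970 = 0.997 mg/L.

0.997 mg/L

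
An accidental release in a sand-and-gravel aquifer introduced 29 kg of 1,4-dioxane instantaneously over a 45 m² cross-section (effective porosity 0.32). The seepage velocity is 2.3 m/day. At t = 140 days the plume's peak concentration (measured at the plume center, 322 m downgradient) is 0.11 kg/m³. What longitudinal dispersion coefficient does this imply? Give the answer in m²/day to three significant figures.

At the plume center C_max = M/(n_e·A·√(4πDt)), so D = M²/(4πt·(n_e·A·C_max)²).
n_e·A·C_max = 0.32 × 45 × 0.11 = 1.584 kg/m.
D = 29²/(4π × 140 × 1.584²) = 0.191 m²/day.

0.191 m²/day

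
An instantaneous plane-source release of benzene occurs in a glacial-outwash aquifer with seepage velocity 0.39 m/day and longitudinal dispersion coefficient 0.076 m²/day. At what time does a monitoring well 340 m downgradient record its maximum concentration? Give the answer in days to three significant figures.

871 days

For the 1D instantaneous-source solution, setting ∂C/∂t = 0 at fixed x gives v²t² + 2Dt − x² = 0, so t = (√(D² + v²x²) − D)/v².
√(D² + v²x²) = √(0.076² + 0.39² × 340²) = 132.6; v² = 0.1521.
t = (132.6 − 0.076)/0.1521 = 871 days (vs. the pure-advection estimate x/v = 872 d).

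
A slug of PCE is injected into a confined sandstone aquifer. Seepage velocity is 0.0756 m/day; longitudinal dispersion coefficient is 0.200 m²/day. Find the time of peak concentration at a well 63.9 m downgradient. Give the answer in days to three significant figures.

811 days

For the 1D instantaneous-source solution, setting ∂C/∂t = 0 at fixed x gives v²t² + 2Dt − x² = 0, so t = (√(D² + v²x²) − D)/v².
√(D² + v²x²) = √(0.200² + 0.0756² × 63.9²) = 4.835; v² = 0.00571536.
t = (4.835 − 0.200)/0.00571536 = 811 days (vs. the pure-advection estimate x/v = 845 d).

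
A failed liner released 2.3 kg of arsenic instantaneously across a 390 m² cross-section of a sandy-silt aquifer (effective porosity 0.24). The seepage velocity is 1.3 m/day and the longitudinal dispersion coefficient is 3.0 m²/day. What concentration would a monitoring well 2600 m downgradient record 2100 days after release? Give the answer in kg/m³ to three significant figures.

For an instantaneous plane source, C(x,t) = M/(n_e·A·√(4πDt)) · exp(−(x−vt)²/(4Dt)), with n_e·A the pore (flow) area.
Plume center vt = 1.3 × 2100 = 2730 m, so the well at 2600 m is 130 m upgradient of the peak.
√(4πDt) = 281.4 m, giving peak height M/(n_e·A·√(4πDt)) = 2.3/(0.24 × 390 × 281.4) = 8.732e-05 kg/m³.
(x−vt)²/(4Dt) = (-130)²/(4 × 3.0 × 2100) = 0.6706; exp(−0.6706) = 0.5114.
C = 8.732e-05 × 0.5114 = 4.47e-05 kg/m³.

4.47e-05 kg/m³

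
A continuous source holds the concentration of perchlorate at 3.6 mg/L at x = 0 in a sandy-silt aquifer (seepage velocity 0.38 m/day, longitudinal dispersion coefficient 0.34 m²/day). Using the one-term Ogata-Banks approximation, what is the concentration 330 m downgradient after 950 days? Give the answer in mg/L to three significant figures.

3.20 mg/L

For a continuous step input, C/C₀ ≈ ½·erfc((x−vt)/(2√(Dt))).
vt = 0.38 × 950 = 361 m and 2√(Dt) = 2√(0.34 × 950) = 35.94 m.
Argument (x−vt)/(2√(Dt)) = (330 − 361)/35.94 = -0.8625; ½·erfc(-0.8625) = 0.8887.
C = 3.6 × 0.8887 = 3.20 mg/L.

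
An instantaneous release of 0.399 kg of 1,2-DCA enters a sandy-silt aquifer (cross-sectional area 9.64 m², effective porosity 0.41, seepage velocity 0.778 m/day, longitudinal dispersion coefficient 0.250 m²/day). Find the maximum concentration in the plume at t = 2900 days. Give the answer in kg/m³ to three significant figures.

0.00106 kg/m³

The peak of an instantaneous 1D plume sits at x = vt; there the Gaussian factor is 1 and C_max = M/(n_e·A·√(4πDt)), where n_e·A is the pore area the mass is dissolved in.
√(4πDt) = √(4π × 0.250 × 2900) = 95.45 m, so C_max = 0.399/(0.41 × 9.64 × 95.45) = 0.00106 kg/m³.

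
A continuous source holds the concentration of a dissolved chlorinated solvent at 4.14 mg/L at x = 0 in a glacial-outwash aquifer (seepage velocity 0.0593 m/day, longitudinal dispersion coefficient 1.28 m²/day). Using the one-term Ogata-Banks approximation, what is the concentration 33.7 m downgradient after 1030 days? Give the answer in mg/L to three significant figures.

2.91 mg/L

For a continuous step input, C/C₀ ≈ ½·erfc((x−vt)/(2√(Dt))).
vt = 0.0593 × 1030 = 61.079 m and 2√(Dt) = 2√(1.28 × 1030) = 72.62 m.
Argument (x−vt)/(2√(Dt)) = (33.7 − 61.079)/72.62 = -0.3770; ½·erfc(-0.3770) = 0.7030.
C = 4.14 × 0.7030 = 2.91 mg/L.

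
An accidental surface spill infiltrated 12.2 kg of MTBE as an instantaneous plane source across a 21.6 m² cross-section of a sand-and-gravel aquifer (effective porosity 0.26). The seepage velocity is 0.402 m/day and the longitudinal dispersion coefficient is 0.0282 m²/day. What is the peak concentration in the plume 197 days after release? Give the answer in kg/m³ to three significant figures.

The peak of an instantaneous 1D plume sits at x = vt; there the Gaussian factor is 1 and C_max = M/(n_e·A·√(4πDt)), where n_e·A is the pore area the mass is dissolved in.
√(4πDt) = √(4π × 0.0282 × 197) = 8.355 m, so C_max = 12.2/(0.26 × 21.6 × 8.355) = 0.260 kg/m³.

0.260 kg/m³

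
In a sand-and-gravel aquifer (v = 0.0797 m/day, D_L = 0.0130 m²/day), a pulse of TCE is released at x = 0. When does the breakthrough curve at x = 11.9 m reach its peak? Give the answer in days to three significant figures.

147 days

For the 1D instantaneous-source solution, setting ∂C/∂t = 0 at fixed x gives v²t² + 2Dt − x² = 0, so t = (√(D² + v²x²) − D)/v².
√(D² + v²x²) = √(0.0130² + 0.0797² × 11.9²) = 0.9485; v² = 0.00635209.
t = (0.9485 − 0.0130)/0.00635209 = 147 days (vs. the pure-advection estimate x/v = 149 d).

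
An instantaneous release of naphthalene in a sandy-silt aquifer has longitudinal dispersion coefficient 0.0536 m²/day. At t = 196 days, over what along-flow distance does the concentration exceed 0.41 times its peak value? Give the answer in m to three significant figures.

12.2 m

The plume is Gaussian with σ = √(2Dt) = √(2 × 0.0536 × 196) = 4.584 m.
C/C_peak = exp(−Δx²/(2σ²)) = 0.41 ⇒ Δx = σ·√(−2 ln 0.41) = 4.584 × 1.335 = 6.120 m.
Width = 2Δx = 12.2 m.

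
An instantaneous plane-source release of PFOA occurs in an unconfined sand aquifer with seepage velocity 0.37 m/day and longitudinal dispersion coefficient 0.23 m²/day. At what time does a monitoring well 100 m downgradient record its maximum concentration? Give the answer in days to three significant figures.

269 days

For the 1D instantaneous-source solution, setting ∂C/∂t = 0 at fixed x gives v²t² + 2Dt − x² = 0, so t = (√(D² + v²x²) − D)/v².
√(D² + v²x²) = √(0.23² + 0.37² × 100²) = 37.00; v² = 0.1369.
t = (37.00 − 0.23)/0.1369 = 269 days (vs. the pure-advection estimate x/v = 270 d).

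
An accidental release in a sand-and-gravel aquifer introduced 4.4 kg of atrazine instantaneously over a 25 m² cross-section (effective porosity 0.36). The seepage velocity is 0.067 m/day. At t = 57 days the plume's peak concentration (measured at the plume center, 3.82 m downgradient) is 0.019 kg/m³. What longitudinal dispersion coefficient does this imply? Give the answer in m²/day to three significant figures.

0.924 m²/day

At the plume center C_max = M/(n_e·A·√(4πDt)), so D = M²/(4πt·(n_e·A·C_max)²).
n_e·A·C_max = 0.36 × 25 × 0.019 = 0.1710 kg/m.
D = 4.4²/(4π × 57 × 0.1710²) = 0.924 m²/day.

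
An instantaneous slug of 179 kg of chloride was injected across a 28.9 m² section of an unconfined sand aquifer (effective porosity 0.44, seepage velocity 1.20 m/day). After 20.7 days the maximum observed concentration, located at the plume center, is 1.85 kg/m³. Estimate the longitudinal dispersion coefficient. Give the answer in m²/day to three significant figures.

0.223 m²/day

At the plume center C_max = M/(n_e·A·√(4πDt)), so D = M²/(4πt·(n_e·A·C_max)²).
n_e·A·C_max = 0.44 × 28.9 × 1.85 = 23.52 kg/m.
D = 179²/(4π × 20.7 × 23.52²) = 0.223 m²/day.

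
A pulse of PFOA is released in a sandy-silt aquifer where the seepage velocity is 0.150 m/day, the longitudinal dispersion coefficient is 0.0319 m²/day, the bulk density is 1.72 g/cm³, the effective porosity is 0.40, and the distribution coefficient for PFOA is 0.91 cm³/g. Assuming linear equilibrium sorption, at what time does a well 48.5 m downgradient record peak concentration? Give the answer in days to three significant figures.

Retardation factor R = 1 + ρ_b·K_d/n = 1 + 1.72 × 0.91/0.40 = 4.913.
Sorption retards both mechanisms: v_R = v/R = 0.03053 m/day, D_R = D/R = 0.006493 m²/day.
Peak time from v_R²t² + 2D_R t − x² = 0: t = (√(D_R² + v_R²x²) − D_R)/v_R².
√(D_R² + v_R²x²) = √(0.006493² + 0.03053² × 48.5²) = 1.481; v_R² = 0.0009321.
t = (1.481 − 0.006493)/0.0009321 = 1580 days.

1580 days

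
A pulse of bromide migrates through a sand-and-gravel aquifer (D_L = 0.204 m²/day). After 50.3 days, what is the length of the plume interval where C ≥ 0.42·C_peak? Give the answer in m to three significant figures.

The plume is Gaussian with σ = √(2Dt) = √(2 × 0.204 × 50.3) = 4.530 m.
C/C_peak = exp(−Δx²/(2σ²)) = 0.42 ⇒ Δx = σ·√(−2 ln 0.42) = 4.530 × 1.317 = 5.966 m.
Width = 2Δx = 11.9 m.

11.9 m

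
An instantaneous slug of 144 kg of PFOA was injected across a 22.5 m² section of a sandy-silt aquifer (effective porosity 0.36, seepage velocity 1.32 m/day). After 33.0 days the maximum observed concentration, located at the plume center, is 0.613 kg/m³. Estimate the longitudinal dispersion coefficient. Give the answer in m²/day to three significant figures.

At the plume center C_max = M/(n_e·A·√(4πDt)), so D = M²/(4πt·(n_e·A·C_max)²).
n_e·A·C_max = 0.36 × 22.5 × 0.613 = 4.965 kg/m.
D = 144²/(4π × 33.0 × 4.965²) = 2.03 m²/day.

2.03 m²/day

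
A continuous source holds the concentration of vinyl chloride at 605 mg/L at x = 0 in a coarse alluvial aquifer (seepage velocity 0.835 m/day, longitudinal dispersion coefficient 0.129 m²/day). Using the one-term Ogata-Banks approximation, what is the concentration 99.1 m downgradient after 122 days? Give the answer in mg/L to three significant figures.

417 mg/L

For a continuous step input, C/C₀ ≈ ½·erfc((x−vt)/(2√(Dt))).
vt = 0.835 × 122 = 101.87 m and 2√(Dt) = 2√(0.129 × 122) = 7.934 m.
Argument (x−vt)/(2√(Dt)) = (99.1 − 101.87)/7.934 = -0.3491; ½·erfc(-0.3491) = 0.6892.
C = 605 × 0.6892 = 417 mg/L.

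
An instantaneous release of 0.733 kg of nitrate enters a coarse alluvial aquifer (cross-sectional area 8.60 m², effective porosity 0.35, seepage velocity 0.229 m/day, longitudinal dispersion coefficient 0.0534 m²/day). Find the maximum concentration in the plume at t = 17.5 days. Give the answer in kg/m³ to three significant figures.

0.0711 kg/m³

The peak of an instantaneous 1D plume sits at x = vt; there the Gaussian factor is 1 and C_max = M/(n_e·A·√(4πDt)), where n_e·A is the pore area the mass is dissolved in.
√(4πDt) = √(4π × 0.0534 × 17.5) = 3.427 m, so C_max = 0.733/(0.35 × 8.60 × 3.427) = 0.0711 kg/m³.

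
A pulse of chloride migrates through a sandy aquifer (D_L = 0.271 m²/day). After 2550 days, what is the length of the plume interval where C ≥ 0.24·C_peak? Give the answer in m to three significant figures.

126 m

The plume is Gaussian with σ = √(2Dt) = √(2 × 0.271 × 2550) = 37.18 m.
C/C_peak = exp(−Δx²/(2σ²)) = 0.24 ⇒ Δx = σ·√(−2 ln 0.24) = 37.18 × 1.689 = 62.80 m.
Width = 2Δx = 126 m.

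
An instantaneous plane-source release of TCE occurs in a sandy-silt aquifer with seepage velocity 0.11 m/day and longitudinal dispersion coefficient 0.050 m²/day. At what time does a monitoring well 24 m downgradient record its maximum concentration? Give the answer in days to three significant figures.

For the 1D instantaneous-source solution, setting ∂C/∂t = 0 at fixed x gives v²t² + 2Dt − x² = 0, so t = (√(D² + v²x²) − D)/v².
√(D² + v²x²) = √(0.050² + 0.11² × 24²) = 2.640; v² = 0.0121.
t = (2.640 − 0.050)/0.0121 = 214 days (vs. the pure-advection estimate x/v = 218 d).

214 days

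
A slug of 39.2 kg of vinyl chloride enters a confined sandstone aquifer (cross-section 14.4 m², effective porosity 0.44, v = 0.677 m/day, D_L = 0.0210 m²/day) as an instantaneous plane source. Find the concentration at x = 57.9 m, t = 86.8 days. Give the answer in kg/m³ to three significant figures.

For an instantaneous plane source, C(x,t) = M/(n_e·A·√(4πDt)) · exp(−(x−vt)²/(4Dt)), with n_e·A the pore (flow) area.
Plume center vt = 0.677 × 86.8 = 58.7636 m, so the well at 57.9 m is 0.8636 m upgradient of the peak.
√(4πDt) = 4.786 m, giving peak height M/(n_e·A·√(4πDt)) = 39.2/(0.44 × 14.4 × 4.786) = 1.293 kg/m³.
(x−vt)²/(4Dt) = (-0.8636)²/(4 × 0.0210 × 86.8) = 0.1023; exp(−0.1023) = 0.9028.
C = 1.293 × 0.9028 = 1.17 kg/m³.

1.17 kg/m³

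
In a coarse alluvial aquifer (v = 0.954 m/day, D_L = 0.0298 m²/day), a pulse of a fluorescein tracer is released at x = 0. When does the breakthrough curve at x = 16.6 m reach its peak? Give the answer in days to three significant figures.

17.4 days

For the 1D instantaneous-source solution, setting ∂C/∂t = 0 at fixed x gives v²t² + 2Dt − x² = 0, so t = (√(D² + v²x²) − D)/v².
√(D² + v²x²) = √(0.0298² + 0.954² × 16.6²) = 15.84; v² = 0.910116.
t = (15.84 − 0.0298)/0.910116 = 17.4 days (vs. the pure-advection estimate x/v = 17.4 d).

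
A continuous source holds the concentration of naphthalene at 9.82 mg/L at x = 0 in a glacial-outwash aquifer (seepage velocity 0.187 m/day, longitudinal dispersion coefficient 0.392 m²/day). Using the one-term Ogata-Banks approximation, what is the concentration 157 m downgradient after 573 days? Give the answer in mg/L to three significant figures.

For a continuous step input, C/C₀ ≈ ½·erfc((x−vt)/(2√(Dt))).
vt = 0.187 × 573 = 107.151 m and 2√(Dt) = 2√(0.392 × 573) = 29.97 m.
Argument (x−vt)/(2√(Dt)) = (157 − 107.151)/29.97 = 1.663; ½·erfc(1.663) = 0.009340.
C = 9.82 × 0.009340 = 0.0917 mg/L.

0.0917 mg/L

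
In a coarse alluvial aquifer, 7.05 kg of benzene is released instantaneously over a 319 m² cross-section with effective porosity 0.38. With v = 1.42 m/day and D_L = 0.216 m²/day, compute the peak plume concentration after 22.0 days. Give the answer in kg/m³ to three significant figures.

The peak of an instantaneous 1D plume sits at x = vt; there the Gaussian factor is 1 and C_max = M/(n_e·A·√(4πDt)), where n_e·A is the pore area the mass is dissolved in.
√(4πDt) = √(4π × 0.216 × 22.0) = 7.728 m, so C_max = 7.05/(0.38 × 319 × 7.728) = 0.00753 kg/m³.

0.00753 kg/m³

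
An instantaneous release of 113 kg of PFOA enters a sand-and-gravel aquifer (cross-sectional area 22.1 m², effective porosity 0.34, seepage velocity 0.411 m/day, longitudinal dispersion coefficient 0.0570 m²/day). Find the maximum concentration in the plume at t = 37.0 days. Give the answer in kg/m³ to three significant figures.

The peak of an instantaneous 1D plume sits at x = vt; there the Gaussian factor is 1 and C_max = M/(n_e·A·√(4πDt)), where n_e·A is the pore area the mass is dissolved in.
√(4πDt) = √(4π × 0.0570 × 37.0) = 5.148 m, so C_max = 113/(0.34 × 22.1 × 5.148) = 2.92 kg/m³.

2.92 kg/m³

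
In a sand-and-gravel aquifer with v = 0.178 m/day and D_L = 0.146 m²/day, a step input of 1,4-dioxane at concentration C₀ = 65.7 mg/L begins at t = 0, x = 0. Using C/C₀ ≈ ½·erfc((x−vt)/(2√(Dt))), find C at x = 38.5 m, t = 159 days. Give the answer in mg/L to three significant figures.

4.42 mg/L

For a continuous step input, C/C₀ ≈ ½·erfc((x−vt)/(2√(Dt))).
vt = 0.178 × 159 = 28.302 m and 2√(Dt) = 2√(0.146 × 159) = 9.636 m.
Argument (x−vt)/(2√(Dt)) = (38.5 − 28.302)/9.636 = 1.058; ½·erfc(1.058) = 0.06730.
C = 65.7 × 0.06730 = 4.42 mg/L.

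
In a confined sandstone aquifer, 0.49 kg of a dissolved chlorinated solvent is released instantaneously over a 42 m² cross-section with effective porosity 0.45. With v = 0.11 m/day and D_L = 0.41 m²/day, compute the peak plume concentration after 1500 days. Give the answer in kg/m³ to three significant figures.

0.000295 kg/m³

The peak of an instantaneous 1D plume sits at x = vt; there the Gaussian factor is 1 and C_max = M/(n_e·A·√(4πDt)), where n_e·A is the pore area the mass is dissolved in.
√(4πDt) = √(4π × 0.41 × 1500) = 87.91 m, so C_max = 0.49/(0.45 × 42 × 87.91) = 0.000295 kg/m³.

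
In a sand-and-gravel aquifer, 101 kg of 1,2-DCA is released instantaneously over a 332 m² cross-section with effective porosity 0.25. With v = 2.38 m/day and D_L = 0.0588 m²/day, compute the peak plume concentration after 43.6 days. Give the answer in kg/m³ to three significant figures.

0.214 kg/m³

The peak of an instantaneous 1D plume sits at x = vt; there the Gaussian factor is 1 and C_max = M/(n_e·A·√(4πDt)), where n_e·A is the pore area the mass is dissolved in.
√(4πDt) = √(4π × 0.0588 × 43.6) = 5.676 m, so C_max = 101/(0.25 × 332 × 5.676) = 0.214 kg/m³.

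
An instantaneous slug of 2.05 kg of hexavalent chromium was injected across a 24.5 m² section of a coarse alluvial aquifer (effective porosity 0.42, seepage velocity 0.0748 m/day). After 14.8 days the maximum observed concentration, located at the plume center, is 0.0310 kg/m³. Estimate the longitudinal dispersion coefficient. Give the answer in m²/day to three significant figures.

0.222 m²/day

At the plume center C_max = M/(n_e·A·√(4πDt)), so D = M²/(4πt·(n_e·A·C_max)²).
n_e·A·C_max = 0.42 × 24.5 × 0.0310 = 0.3190 kg/m.
D = 2.05²/(4π × 14.8 × 0.3190²) = 0.222 m²/day.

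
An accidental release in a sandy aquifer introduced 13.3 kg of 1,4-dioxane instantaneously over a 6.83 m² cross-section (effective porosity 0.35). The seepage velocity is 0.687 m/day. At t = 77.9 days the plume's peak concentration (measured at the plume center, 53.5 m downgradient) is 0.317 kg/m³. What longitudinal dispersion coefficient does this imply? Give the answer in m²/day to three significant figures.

At the plume center C_max = M/(n_e·A·√(4πDt)), so D = M²/(4πt·(n_e·A·C_max)²).
n_e·A·C_max = 0.35 × 6.83 × 0.317 = 0.7578 kg/m.
D = 13.3²/(4π × 77.9 × 0.7578²) = 0.315 m²/day.

0.315 m²/day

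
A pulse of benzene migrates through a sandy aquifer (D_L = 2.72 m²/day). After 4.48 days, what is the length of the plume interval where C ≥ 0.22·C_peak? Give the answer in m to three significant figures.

The plume is Gaussian with σ = √(2Dt) = √(2 × 2.72 × 4.48) = 4.937 m.
C/C_peak = exp(−Δx²/(2σ²)) = 0.22 ⇒ Δx = σ·√(−2 ln 0.22) = 4.937 × 1.740 = 8.590 m.
Width = 2Δx = 17.2 m.

17.2 m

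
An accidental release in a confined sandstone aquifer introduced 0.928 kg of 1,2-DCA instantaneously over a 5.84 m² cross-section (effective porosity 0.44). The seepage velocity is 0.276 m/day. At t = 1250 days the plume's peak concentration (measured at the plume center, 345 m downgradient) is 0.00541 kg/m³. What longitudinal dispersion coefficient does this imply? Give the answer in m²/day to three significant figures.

0.284 m²/day

At the plume center C_max = M/(n_e·A·√(4πDt)), so D = M²/(4πt·(n_e·A·C_max)²).
n_e·A·C_max = 0.44 × 5.84 × 0.00541 = 0.01390 kg/m.
D = 0.928²/(4π × 1250 × 0.01390²) = 0.284 m²/day.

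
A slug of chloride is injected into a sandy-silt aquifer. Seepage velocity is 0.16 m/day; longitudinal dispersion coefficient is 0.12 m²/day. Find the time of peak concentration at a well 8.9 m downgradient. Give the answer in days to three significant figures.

For the 1D instantaneous-source solution, setting ∂C/∂t = 0 at fixed x gives v²t² + 2Dt − x² = 0, so t = (√(D² + v²x²) − D)/v².
√(D² + v²x²) = √(0.12² + 0.16² × 8.9²) = 1.429; v² = 0.0256.
t = (1.429 − 0.12)/0.0256 = 51.1 days (vs. the pure-advection estimate x/v = 55.6 d).

51.1 days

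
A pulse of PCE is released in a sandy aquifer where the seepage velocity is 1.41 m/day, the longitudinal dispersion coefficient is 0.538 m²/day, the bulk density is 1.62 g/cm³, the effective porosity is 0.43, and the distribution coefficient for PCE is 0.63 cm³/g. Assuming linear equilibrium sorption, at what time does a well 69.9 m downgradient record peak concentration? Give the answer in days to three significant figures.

Retardation factor R = 1 + ρ_b·K_d/n = 1 + 1.62 × 0.63/0.43 = 3.373.
Sorption retards both mechanisms: v_R = v/R = 0.4180 m/day, D_R = D/R = 0.1595 m²/day.
Peak time from v_R²t² + 2D_R t − x² = 0: t = (√(D_R² + v_R²x²) − D_R)/v_R².
√(D_R² + v_R²x²) = √(0.1595² + 0.4180² × 69.9²) = 29.22; v_R² = 0.1747.
t = (29.22 − 0.1595)/0.1747 = 166 days.

166 days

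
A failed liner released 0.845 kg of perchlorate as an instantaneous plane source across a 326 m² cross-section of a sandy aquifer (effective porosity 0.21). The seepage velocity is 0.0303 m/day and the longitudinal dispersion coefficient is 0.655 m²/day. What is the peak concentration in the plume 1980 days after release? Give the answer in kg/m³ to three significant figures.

The peak of an instantaneous 1D plume sits at x = vt; there the Gaussian factor is 1 and C_max = M/(n_e·A·√(4πDt)), where n_e·A is the pore area the mass is dissolved in.
√(4πDt) = √(4π × 0.655 × 1980) = 127.7 m, so C_max = 0.845/(0.21 × 326 × 127.7) = 9.67e-05 kg/m³.

9.67e-05 kg/m³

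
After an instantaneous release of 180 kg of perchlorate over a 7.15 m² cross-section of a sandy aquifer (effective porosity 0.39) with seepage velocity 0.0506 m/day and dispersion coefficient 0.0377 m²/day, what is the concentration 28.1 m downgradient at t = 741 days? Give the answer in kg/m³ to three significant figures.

1.56 kg/m³

For an instantaneous plane source, C(x,t) = M/(n_e·A·√(4πDt)) · exp(−(x−vt)²/(4Dt)), with n_e·A the pore (flow) area.
Plume center vt = 0.0506 × 741 = 37.4946 m, so the well at 28.1 m is 9.3946 m upgradient of the peak.
√(4πDt) = 18.74 m, giving peak height M/(n_e·A·√(4πDt)) = 180/(0.39 × 7.15 × 18.74) = 3.445 kg/m³.
(x−vt)²/(4Dt) = (-9.3946)²/(4 × 0.0377 × 741) = 0.7898; exp(−0.7898) = 0.4539.
C = 3.445 × 0.4539 = 1.56 kg/m³.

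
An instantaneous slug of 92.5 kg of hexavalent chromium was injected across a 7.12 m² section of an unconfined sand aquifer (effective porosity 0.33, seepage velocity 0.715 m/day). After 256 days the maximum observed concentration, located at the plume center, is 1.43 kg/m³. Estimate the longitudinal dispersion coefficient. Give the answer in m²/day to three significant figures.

0.236 m²/day

At the plume center C_max = M/(n_e·A·√(4πDt)), so D = M²/(4πt·(n_e·A·C_max)²).
n_e·A·C_max = 0.33 × 7.12 × 1.43 = 3.360 kg/m.
D = 92.5²/(4π × 256 × 3.360²) = 0.236 m²/day.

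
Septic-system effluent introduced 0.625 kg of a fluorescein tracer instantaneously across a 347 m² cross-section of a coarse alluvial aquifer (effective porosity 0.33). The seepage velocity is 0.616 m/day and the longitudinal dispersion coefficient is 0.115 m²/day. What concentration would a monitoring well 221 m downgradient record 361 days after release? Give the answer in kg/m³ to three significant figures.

0.000236 kg/m³

For an instantaneous plane source, C(x,t) = M/(n_e·A·√(4πDt)) · exp(−(x−vt)²/(4Dt)), with n_e·A the pore (flow) area.
Plume center vt = 0.616 × 361 = 222.376 m, so the well at 221 m is 1.376 m upgradient of the peak.
√(4πDt) = 22.84 m, giving peak height M/(n_e·A·√(4πDt)) = 0.625/(0.33 × 347 × 22.84) = 0.0002390 kg/m³.
(x−vt)²/(4Dt) = (-1.376)²/(4 × 0.115 × 361) = 0.01140; exp(−0.01140) = 0.9887.
C = 0.0002390 × 0.9887 = 0.000236 kg/m³.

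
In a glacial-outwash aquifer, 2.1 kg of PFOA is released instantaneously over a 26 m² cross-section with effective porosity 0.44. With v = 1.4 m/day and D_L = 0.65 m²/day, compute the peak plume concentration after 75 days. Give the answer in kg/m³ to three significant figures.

The peak of an instantaneous 1D plume sits at x = vt; there the Gaussian factor is 1 and C_max = M/(n_e·A·√(4πDt)), where n_e·A is the pore area the mass is dissolved in.
√(4πDt) = √(4π × 0.65 × 75) = 24.75 m, so C_max = 2.1/(0.44 × 26 × 24.75) = 0.00742 kg/m³.

0.00742 kg/m³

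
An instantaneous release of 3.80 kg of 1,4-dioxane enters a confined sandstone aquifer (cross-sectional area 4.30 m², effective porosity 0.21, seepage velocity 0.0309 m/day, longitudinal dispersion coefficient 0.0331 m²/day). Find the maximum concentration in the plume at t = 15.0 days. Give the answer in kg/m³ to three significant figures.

The peak of an instantaneous 1D plume sits at x = vt; there the Gaussian factor is 1 and C_max = M/(n_e·A·√(4πDt)), where n_e·A is the pore area the mass is dissolved in.
√(4πDt) = √(4π × 0.0331 × 15.0) = 2.498 m, so C_max = 3.80/(0.21 × 4.30 × 2.498) = 1.68 kg/m³.

1.68 kg/m³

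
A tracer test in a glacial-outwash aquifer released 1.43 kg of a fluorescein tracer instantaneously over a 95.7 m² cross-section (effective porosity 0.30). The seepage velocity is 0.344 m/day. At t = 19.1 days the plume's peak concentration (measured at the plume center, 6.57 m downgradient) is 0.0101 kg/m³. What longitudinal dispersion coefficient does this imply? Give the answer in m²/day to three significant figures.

At the plume center C_max = M/(n_e·A·√(4πDt)), so D = M²/(4πt·(n_e·A·C_max)²).
n_e·A·C_max = 0.30 × 95.7 × 0.0101 = 0.2900 kg/m.
D = 1.43²/(4π × 19.1 × 0.2900²) = 0.101 m²/day.

0.101 m²/day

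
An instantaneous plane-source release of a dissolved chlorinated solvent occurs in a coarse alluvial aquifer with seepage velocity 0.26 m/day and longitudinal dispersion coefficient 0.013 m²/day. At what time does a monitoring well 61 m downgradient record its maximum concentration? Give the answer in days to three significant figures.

234 days

For the 1D instantaneous-source solution, setting ∂C/∂t = 0 at fixed x gives v²t² + 2Dt − x² = 0, so t = (√(D² + v²x²) − D)/v².
√(D² + v²x²) = √(0.013² + 0.26² × 61²) = 15.86; v² = 0.0676.
t = (15.86 − 0.013)/0.0676 = 234 days (vs. the pure-advection estimate x/v = 235 d).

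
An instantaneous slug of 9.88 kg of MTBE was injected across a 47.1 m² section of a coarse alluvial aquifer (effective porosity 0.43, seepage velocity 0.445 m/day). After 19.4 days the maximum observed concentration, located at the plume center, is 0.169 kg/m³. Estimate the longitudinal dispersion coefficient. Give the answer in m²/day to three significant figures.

At the plume center C_max = M/(n_e·A·√(4πDt)), so D = M²/(4πt·(n_e·A·C_max)²).
n_e·A·C_max = 0.43 × 47.1 × 0.169 = 3.423 kg/m.
D = 9.88²/(4π × 19.4 × 3.423²) = 0.0342 m²/day.

0.0342 m²/day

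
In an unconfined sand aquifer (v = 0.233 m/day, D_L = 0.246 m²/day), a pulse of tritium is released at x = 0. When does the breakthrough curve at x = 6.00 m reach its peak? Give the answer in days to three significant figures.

For the 1D instantaneous-source solution, setting ∂C/∂t = 0 at fixed x gives v²t² + 2Dt − x² = 0, so t = (√(D² + v²x²) − D)/v².
√(D² + v²x²) = √(0.246² + 0.233² × 6.00²) = 1.419; v² = 0.054289.
t = (1.419 − 0.246)/0.054289 = 21.6 days (vs. the pure-advection estimate x/v = 25.8 d).

21.6 days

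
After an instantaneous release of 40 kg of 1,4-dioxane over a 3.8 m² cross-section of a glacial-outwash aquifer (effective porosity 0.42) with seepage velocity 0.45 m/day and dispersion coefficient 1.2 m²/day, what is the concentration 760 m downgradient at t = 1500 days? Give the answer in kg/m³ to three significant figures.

For an instantaneous plane source, C(x,t) = M/(n_e·A·√(4πDt)) · exp(−(x−vt)²/(4Dt)), with n_e·A the pore (flow) area.
Plume center vt = 0.45 × 1500 = 675 m, so the well at 760 m is 85 m downgradient of the peak.
√(4πDt) = 150.4 m, giving peak height M/(n_e·A·√(4πDt)) = 40/(0.42 × 3.8 × 150.4) = 0.1666 kg/m³.
(x−vt)²/(4Dt) = (85)²/(4 × 1.2 × 1500) = 1.003; exp(−1.003) = 0.3668.
C = 0.1666 × 0.3668 = 0.0611 kg/m³.

0.0611 kg/m³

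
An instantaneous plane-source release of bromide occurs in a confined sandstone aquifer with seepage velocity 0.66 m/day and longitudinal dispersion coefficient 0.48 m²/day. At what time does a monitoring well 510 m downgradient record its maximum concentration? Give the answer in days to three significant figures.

772 days

For the 1D instantaneous-source solution, setting ∂C/∂t = 0 at fixed x gives v²t² + 2Dt − x² = 0, so t = (√(D² + v²x²) − D)/v².
√(D² + v²x²) = √(0.48² + 0.66² × 510²) = 336.6; v² = 0.4356.
t = (336.6 − 0.48)/0.4356 = 772 days (vs. the pure-advection estimate x/v = 773 d).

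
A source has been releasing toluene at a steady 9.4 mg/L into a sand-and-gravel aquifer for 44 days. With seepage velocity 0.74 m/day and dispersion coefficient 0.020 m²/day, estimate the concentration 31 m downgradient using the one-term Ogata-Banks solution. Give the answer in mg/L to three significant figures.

8.27 mg/L

For a continuous step input, C/C₀ ≈ ½·erfc((x−vt)/(2√(Dt))).
vt = 0.74 × 44 = 32.56 m and 2√(Dt) = 2√(0.020 × 44) = 1.876 m.
Argument (x−vt)/(2√(Dt)) = (31 − 32.56)/1.876 = -0.8316; ½·erfc(-0.8316) = 0.8802.
C = 9.4 × 0.8802 = 8.27 mg/L.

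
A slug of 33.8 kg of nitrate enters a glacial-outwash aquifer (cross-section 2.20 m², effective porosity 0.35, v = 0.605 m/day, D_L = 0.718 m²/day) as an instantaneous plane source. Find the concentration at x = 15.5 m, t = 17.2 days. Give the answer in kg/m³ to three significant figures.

2.08 kg/m³

For an instantaneous plane source, C(x,t) = M/(n_e·A·√(4πDt)) · exp(−(x−vt)²/(4Dt)), with n_e·A the pore (flow) area.
Plume center vt = 0.605 × 17.2 = 10.406 m, so the well at 15.5 m is 5.094 m downgradient of the peak.
√(4πDt) = 12.46 m, giving peak height M/(n_e·A·√(4πDt)) = 33.8/(0.35 × 2.20 × 12.46) = 3.523 kg/m³.
(x−vt)²/(4Dt) = (5.094)²/(4 × 0.718 × 17.2) = 0.5253; exp(−0.5253) = 0.5914.
C = 3.523 × 0.5914 = 2.08 kg/m³.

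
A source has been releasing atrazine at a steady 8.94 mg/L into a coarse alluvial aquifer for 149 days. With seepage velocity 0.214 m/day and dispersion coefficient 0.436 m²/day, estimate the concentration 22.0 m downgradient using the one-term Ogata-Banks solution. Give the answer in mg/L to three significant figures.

7.22 mg/L

For a continuous step input, C/C₀ ≈ ½·erfc((x−vt)/(2√(Dt))).
vt = 0.214 × 149 = 31.886 m and 2√(Dt) = 2√(0.436 × 149) = 16.12 m.
Argument (x−vt)/(2√(Dt)) = (22.0 − 31.886)/16.12 = -0.6133; ½·erfc(-0.6133) = 0.8071.
C = 8.94 × 0.8071 = 7.22 mg/L.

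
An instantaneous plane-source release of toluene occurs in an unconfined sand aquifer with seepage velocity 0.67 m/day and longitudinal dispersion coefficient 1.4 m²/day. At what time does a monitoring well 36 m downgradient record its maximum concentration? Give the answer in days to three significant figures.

For the 1D instantaneous-source solution, setting ∂C/∂t = 0 at fixed x gives v²t² + 2Dt − x² = 0, so t = (√(D² + v²x²) − D)/v².
√(D² + v²x²) = √(1.4² + 0.67² × 36²) = 24.16; v² = 0.4489.
t = (24.16 − 1.4)/0.4489 = 50.7 days (vs. the pure-advection estimate x/v = 53.7 d).

50.7 days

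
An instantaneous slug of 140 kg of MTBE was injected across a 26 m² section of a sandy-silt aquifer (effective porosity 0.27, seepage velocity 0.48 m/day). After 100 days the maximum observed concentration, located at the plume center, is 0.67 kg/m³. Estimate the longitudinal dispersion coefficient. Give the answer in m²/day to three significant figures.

At the plume center C_max = M/(n_e·A·√(4πDt)), so D = M²/(4πt·(n_e·A·C_max)²).
n_e·A·C_max = 0.27 × 26 × 0.67 = 4.703 kg/m.
D = 140²/(4π × 100 × 4.703²) = 0.705 m²/day.

0.705 m²/day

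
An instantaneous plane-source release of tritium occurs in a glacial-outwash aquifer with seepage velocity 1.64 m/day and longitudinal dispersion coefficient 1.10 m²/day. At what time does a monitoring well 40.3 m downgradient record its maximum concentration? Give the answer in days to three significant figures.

24.2 days

For the 1D instantaneous-source solution, setting ∂C/∂t = 0 at fixed x gives v²t² + 2Dt − x² = 0, so t = (√(D² + v²x²) − D)/v².
√(D² + v²x²) = √(1.10² + 1.64² × 40.3²) = 66.10; v² = 2.6896.
t = (66.10 − 1.10)/2.6896 = 24.2 days (vs. the pure-advection estimate x/v = 24.6 d).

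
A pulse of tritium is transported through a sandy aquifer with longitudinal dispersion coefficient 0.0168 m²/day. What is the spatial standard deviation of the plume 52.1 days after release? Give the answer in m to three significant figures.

1.32 m

Dispersive spreading gives a Gaussian with σ² = 2Dt; advection only shifts the center.
σ = √(2 × 0.0168 × 52.1) = 1.32 m.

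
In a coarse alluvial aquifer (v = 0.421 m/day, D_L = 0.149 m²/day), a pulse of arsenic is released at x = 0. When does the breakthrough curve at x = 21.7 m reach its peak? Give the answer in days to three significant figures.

50.7 days

For the 1D instantaneous-source solution, setting ∂C/∂t = 0 at fixed x gives v²t² + 2Dt − x² = 0, so t = (√(D² + v²x²) − D)/v².
√(D² + v²x²) = √(0.149² + 0.421² × 21.7²) = 9.137; v² = 0.177241.
t = (9.137 − 0.149)/0.177241 = 50.7 days (vs. the pure-advection estimate x/v = 51.5 d).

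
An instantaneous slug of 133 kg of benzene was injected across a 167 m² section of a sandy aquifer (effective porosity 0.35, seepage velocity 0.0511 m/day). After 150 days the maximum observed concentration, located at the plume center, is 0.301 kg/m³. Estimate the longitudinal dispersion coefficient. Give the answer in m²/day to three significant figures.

At the plume center C_max = M/(n_e·A·√(4πDt)), so D = M²/(4πt·(n_e·A·C_max)²).
n_e·A·C_max = 0.35 × 167 × 0.301 = 17.59 kg/m.
D = 133²/(4π × 150 × 17.59²) = 0.0303 m²/day.

0.0303 m²/day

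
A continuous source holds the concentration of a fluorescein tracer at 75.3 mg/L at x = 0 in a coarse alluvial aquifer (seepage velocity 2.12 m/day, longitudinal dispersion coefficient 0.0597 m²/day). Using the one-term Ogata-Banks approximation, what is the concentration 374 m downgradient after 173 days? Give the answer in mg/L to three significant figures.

4.19 mg/L

For a continuous step input, C/C₀ ≈ ½·erfc((x−vt)/(2√(Dt))).
vt = 2.12 × 173 = 366.76 m and 2√(Dt) = 2√(0.0597 × 173) = 6.427 m.
Argument (x−vt)/(2√(Dt)) = (374 − 366.76)/6.427 = 1.126; ½·erfc(1.126) = 0.05565.
C = 75.3 × 0.05565 = 4.19 mg/L.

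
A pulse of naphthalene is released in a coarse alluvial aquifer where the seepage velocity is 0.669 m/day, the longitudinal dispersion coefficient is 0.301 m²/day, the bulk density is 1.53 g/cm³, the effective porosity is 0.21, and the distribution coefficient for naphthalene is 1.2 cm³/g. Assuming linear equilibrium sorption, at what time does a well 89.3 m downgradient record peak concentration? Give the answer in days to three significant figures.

Retardation factor R = 1 + ρ_b·K_d/n = 1 + 1.53 × 1.2/0.21 = 9.743.
Sorption retards both mechanisms: v_R = v/R = 0.06866 m/day, D_R = D/R = 0.03089 m²/day.
Peak time from v_R²t² + 2D_R t − x² = 0: t = (√(D_R² + v_R²x²) − D_R)/v_R².
√(D_R² + v_R²x²) = √(0.03089² + 0.06866² × 89.3²) = 6.131; v_R² = 0.004714.
t = (6.131 − 0.03089)/0.004714 = 1290 days.

1290 days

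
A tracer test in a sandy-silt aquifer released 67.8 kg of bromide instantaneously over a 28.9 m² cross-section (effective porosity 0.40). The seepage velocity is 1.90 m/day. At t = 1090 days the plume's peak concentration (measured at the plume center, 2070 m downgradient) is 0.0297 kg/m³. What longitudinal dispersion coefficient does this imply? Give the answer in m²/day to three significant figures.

2.85 m²/day

At the plume center C_max = M/(n_e·A·√(4πDt)), so D = M²/(4πt·(n_e·A·C_max)²).
n_e·A·C_max = 0.40 × 28.9 × 0.0297 = 0.3433 kg/m.
D = 67.8²/(4π × 1090 × 0.3433²) = 2.85 m²/day.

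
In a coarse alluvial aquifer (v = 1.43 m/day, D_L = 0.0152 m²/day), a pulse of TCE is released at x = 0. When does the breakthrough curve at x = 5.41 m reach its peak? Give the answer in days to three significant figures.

3.78 days

For the 1D instantaneous-source solution, setting ∂C/∂t = 0 at fixed x gives v²t² + 2Dt − x² = 0, so t = (√(D² + v²x²) − D)/v².
√(D² + v²x²) = √(0.0152² + 1.43² × 5.41²) = 7.736; v² = 2.0449.
t = (7.736 − 0.0152)/2.0449 = 3.78 days (vs. the pure-advection estimate x/v = 3.78 d).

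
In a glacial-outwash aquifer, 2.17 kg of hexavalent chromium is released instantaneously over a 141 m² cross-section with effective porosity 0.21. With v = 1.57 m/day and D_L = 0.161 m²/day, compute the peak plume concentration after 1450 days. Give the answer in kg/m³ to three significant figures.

0.00135 kg/m³

The peak of an instantaneous 1D plume sits at x = vt; there the Gaussian factor is 1 and C_max = M/(n_e·A·√(4πDt)), where n_e·A is the pore area the mass is dissolved in.
√(4πDt) = √(4π × 0.161 × 1450) = 54.16 m, so C_max = 2.17/(0.21 × 141 × 54.16) = 0.00135 kg/m³.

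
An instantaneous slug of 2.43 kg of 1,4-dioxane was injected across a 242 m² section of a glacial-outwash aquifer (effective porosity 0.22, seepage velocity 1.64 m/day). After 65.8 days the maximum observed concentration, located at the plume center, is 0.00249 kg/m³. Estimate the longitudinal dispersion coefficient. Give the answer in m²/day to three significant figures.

At the plume center C_max = M/(n_e·A·√(4πDt)), so D = M²/(4πt·(n_e·A·C_max)²).
n_e·A·C_max = 0.22 × 242 × 0.00249 = 0.1326 kg/m.
D = 2.43²/(4π × 65.8 × 0.1326²) = 0.406 m²/day.

0.406 m²/day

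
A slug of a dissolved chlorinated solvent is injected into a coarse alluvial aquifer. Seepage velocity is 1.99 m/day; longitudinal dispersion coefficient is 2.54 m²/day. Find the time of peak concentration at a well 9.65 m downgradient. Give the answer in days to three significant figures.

For the 1D instantaneous-source solution, setting ∂C/∂t = 0 at fixed x gives v²t² + 2Dt − x² = 0, so t = (√(D² + v²x²) − D)/v².
√(D² + v²x²) = √(2.54² + 1.99² × 9.65²) = 19.37; v² = 3.9601.
t = (19.37 − 2.54)/3.9601 = 4.25 days (vs. the pure-advection estimate x/v = 4.85 d).

4.25 days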